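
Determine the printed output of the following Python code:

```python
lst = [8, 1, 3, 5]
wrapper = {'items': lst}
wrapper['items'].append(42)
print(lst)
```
[8, 1, 3, 5, 42]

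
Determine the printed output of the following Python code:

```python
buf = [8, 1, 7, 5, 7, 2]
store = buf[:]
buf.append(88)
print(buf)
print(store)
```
[8, 1, 7, 5, 7, 2, 88]
[8, 1, 7, 5, 7, 2]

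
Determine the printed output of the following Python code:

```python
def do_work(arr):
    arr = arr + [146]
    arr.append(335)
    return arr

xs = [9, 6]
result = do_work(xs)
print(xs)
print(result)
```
[9, 6]
[9, 6, 146, 335]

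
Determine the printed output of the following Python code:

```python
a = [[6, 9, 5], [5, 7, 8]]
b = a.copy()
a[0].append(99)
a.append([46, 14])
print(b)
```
[[6, 9, 5, 99], [5, 7, 8]]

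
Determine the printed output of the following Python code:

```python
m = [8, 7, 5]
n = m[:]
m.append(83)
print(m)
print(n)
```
[8, 7, 5, 83]
[8, 7, 5]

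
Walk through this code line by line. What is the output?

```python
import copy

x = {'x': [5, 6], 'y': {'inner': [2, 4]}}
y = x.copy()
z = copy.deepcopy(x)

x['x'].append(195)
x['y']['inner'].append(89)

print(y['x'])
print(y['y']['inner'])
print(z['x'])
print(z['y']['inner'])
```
[5, 6, 195]
[2, 4, 89]
[5, 6]
[2, 4]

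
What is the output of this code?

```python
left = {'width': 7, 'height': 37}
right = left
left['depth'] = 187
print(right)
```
{'width': 7, 'height': 37, 'depth': 187}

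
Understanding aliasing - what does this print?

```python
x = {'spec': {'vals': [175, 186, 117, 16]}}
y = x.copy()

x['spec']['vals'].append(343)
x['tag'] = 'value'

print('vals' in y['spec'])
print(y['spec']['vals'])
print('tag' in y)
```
True
[175, 186, 117, 16, 343]
False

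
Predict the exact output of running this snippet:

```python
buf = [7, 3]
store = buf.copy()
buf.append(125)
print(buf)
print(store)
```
[7, 3, 125]
[7, 3]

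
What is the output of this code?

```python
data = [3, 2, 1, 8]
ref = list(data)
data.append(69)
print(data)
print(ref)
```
[3, 2, 1, 8, 69]
[3, 2, 1, 8]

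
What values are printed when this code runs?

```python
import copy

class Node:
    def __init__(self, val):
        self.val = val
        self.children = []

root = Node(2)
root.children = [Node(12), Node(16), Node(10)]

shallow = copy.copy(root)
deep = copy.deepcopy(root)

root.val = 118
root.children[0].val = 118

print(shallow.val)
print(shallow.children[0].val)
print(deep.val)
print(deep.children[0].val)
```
2
118
2
12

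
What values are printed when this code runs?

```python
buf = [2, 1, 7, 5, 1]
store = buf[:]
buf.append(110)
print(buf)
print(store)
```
[2, 1, 7, 5, 1, 110]
[2, 1, 7, 5, 1]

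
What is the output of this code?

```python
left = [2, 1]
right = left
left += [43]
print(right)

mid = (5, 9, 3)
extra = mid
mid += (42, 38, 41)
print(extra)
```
[2, 1, 43]
(5, 9, 3)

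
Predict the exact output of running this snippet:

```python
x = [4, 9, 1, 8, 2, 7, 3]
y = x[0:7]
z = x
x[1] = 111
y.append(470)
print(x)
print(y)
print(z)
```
[4, 111, 1, 8, 2, 7, 3]
[4, 9, 1, 8, 2, 7, 3, 470]
[4, 111, 1, 8, 2, 7, 3]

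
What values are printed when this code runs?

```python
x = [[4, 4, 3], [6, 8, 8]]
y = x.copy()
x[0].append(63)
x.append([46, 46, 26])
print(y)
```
[[4, 4, 3, 63], [6, 8, 8]]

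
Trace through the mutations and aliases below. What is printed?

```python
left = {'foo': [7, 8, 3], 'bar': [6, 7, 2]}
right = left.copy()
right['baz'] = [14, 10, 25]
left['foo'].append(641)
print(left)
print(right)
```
{'foo': [7, 8, 3, 641], 'bar': [6, 7, 2]}
{'foo': [7, 8, 3, 641], 'bar': [6, 7, 2], 'baz': [14, 10, 25]}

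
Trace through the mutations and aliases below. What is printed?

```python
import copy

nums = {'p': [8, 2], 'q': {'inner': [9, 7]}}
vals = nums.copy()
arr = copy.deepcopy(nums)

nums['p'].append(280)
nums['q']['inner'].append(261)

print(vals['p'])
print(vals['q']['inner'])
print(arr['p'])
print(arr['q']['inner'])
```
[8, 2, 280]
[9, 7, 261]
[8, 2]
[9, 7]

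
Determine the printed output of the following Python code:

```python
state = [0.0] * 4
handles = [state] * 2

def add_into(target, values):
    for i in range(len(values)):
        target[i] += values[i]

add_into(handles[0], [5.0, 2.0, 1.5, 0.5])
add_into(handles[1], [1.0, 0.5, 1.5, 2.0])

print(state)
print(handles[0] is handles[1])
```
[6.0, 2.5, 3.0, 2.5]
True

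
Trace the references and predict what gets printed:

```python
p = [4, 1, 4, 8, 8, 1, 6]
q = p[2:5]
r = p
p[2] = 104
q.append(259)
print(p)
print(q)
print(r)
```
[4, 1, 104, 8, 8, 1, 6]
[4, 8, 8, 259]
[4, 1, 104, 8, 8, 1, 6]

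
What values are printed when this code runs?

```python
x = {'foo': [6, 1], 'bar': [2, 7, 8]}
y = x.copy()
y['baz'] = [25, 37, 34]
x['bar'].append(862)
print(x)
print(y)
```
{'foo': [6, 1], 'bar': [2, 7, 8, 862]}
{'foo': [6, 1], 'bar': [2, 7, 8, 862], 'baz': [25, 37, 34]}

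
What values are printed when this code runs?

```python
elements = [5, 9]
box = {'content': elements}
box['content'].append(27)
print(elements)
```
[5, 9, 27]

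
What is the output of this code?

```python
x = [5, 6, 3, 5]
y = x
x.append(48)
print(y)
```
[5, 6, 3, 5, 48]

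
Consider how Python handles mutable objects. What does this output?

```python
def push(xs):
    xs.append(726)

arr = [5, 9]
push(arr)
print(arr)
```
[5, 9, 726]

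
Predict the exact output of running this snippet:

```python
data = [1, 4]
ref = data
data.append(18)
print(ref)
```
[1, 4, 18]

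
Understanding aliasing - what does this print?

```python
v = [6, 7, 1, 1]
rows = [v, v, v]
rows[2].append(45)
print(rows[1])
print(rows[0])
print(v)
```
[6, 7, 1, 1, 45]
[6, 7, 1, 1, 45]
[6, 7, 1, 1, 45]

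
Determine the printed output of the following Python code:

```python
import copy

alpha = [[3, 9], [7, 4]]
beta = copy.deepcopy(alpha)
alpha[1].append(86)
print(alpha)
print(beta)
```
[[3, 9], [7, 4, 86]]
[[3, 9], [7, 4]]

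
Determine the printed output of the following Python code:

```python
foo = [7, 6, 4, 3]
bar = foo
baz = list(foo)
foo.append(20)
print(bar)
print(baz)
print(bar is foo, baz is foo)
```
[7, 6, 4, 3, 20]
[7, 6, 4, 3]
True False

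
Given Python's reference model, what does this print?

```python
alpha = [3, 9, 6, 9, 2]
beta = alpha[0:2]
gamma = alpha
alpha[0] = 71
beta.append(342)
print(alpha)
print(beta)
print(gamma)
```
[71, 9, 6, 9, 2]
[3, 9, 342]
[71, 9, 6, 9, 2]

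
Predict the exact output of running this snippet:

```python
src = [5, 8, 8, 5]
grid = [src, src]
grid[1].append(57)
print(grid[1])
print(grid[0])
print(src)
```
[5, 8, 8, 5, 57]
[5, 8, 8, 5, 57]
[5, 8, 8, 5, 57]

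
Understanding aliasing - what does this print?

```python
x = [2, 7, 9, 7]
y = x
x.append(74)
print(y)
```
[2, 7, 9, 7, 74]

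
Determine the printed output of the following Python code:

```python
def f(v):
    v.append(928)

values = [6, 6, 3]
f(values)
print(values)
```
[6, 6, 3, 928]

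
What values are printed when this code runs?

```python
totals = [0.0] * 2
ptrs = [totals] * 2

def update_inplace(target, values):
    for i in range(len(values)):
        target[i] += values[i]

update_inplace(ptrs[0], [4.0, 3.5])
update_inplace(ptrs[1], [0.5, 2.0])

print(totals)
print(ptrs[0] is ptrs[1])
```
[4.5, 5.5]
True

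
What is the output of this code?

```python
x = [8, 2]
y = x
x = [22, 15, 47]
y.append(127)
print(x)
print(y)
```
[22, 15, 47]
[8, 2, 127]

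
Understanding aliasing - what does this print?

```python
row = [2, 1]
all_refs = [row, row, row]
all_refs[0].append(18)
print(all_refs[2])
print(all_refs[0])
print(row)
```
[2, 1, 18]
[2, 1, 18]
[2, 1, 18]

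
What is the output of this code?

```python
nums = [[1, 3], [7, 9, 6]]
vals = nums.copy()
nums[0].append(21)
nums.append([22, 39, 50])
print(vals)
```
[[1, 3, 21], [7, 9, 6]]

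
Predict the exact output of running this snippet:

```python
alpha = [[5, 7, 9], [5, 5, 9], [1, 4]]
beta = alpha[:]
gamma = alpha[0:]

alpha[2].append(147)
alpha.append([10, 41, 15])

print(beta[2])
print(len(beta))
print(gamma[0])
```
[1, 4, 147]
3
[5, 7, 9]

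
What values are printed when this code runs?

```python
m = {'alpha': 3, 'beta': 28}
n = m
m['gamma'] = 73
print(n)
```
{'alpha': 3, 'beta': 28, 'gamma': 73}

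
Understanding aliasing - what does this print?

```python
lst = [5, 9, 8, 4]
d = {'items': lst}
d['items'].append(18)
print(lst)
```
[5, 9, 8, 4, 18]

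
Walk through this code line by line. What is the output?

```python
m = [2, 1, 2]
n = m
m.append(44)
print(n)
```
[2, 1, 2, 44]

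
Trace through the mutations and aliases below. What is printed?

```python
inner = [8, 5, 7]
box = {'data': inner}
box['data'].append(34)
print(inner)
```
[8, 5, 7, 34]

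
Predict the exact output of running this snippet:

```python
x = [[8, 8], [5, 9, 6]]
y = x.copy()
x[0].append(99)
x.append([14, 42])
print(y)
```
[[8, 8, 99], [5, 9, 6]]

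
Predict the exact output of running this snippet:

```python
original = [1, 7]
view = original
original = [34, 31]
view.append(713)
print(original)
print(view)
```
[34, 31]
[1, 7, 713]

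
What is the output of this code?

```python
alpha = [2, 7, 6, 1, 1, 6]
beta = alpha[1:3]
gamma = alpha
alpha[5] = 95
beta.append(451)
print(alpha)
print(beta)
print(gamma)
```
[2, 7, 6, 1, 1, 95]
[7, 6, 451]
[2, 7, 6, 1, 1, 95]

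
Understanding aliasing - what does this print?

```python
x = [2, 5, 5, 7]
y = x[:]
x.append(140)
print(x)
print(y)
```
[2, 5, 5, 7, 140]
[2, 5, 5, 7]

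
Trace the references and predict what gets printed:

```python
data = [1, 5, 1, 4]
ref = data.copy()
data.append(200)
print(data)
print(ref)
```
[1, 5, 1, 4, 200]
[1, 5, 1, 4]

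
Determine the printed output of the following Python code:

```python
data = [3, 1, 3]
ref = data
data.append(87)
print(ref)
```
[3, 1, 3, 87]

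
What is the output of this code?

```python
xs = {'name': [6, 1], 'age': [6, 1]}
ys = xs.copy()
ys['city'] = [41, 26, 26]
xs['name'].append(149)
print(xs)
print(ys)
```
{'name': [6, 1, 149], 'age': [6, 1]}
{'name': [6, 1, 149], 'age': [6, 1], 'city': [41, 26, 26]}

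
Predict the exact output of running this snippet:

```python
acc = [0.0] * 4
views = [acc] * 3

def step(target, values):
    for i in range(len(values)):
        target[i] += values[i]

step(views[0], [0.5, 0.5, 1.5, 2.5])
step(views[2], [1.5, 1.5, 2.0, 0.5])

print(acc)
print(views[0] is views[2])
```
[2.0, 2.0, 3.5, 3.0]
True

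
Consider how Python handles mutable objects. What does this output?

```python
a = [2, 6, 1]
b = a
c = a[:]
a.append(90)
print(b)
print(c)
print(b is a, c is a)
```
[2, 6, 1, 90]
[2, 6, 1]
True False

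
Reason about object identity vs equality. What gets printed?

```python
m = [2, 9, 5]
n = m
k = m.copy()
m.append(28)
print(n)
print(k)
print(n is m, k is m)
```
[2, 9, 5, 28]
[2, 9, 5]
True False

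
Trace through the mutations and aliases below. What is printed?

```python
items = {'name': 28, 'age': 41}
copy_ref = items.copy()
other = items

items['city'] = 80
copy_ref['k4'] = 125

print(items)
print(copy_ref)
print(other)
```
{'name': 28, 'age': 41, 'city': 80}
{'name': 28, 'age': 41, 'k4': 125}
{'name': 28, 'age': 41, 'city': 80}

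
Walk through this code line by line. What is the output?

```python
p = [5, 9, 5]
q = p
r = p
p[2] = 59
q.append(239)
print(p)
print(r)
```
[5, 9, 59, 239]
[5, 9, 59, 239]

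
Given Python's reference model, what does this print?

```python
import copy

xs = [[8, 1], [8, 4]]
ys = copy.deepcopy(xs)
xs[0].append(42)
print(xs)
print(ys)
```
[[8, 1, 42], [8, 4]]
[[8, 1], [8, 4]]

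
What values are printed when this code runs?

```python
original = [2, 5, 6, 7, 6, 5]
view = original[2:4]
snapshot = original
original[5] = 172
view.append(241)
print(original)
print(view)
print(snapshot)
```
[2, 5, 6, 7, 6, 172]
[6, 7, 241]
[2, 5, 6, 7, 6, 172]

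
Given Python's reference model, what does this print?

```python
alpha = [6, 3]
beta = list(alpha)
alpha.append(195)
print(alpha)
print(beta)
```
[6, 3, 195]
[6, 3]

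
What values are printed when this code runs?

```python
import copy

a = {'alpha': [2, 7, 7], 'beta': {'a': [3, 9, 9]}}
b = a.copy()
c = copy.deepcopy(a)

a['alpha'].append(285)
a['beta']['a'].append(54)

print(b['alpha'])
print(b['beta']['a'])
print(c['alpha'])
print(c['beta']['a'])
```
[2, 7, 7, 285]
[3, 9, 9, 54]
[2, 7, 7]
[3, 9, 9]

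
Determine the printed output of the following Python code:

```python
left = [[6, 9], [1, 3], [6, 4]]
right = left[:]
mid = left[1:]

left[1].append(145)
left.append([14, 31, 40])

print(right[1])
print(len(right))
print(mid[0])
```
[1, 3, 145]
3
[1, 3, 145]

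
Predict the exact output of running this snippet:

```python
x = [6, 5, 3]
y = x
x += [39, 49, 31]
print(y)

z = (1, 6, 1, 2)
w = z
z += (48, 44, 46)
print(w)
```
[6, 5, 3, 39, 49, 31]
(1, 6, 1, 2)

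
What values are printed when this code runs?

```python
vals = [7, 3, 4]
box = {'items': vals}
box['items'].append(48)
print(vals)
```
[7, 3, 4, 48]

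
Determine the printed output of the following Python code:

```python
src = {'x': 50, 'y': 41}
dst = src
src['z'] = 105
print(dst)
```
{'x': 50, 'y': 41, 'z': 105}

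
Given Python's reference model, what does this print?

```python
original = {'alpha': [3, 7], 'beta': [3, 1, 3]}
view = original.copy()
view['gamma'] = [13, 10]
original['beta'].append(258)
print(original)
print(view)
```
{'alpha': [3, 7], 'beta': [3, 1, 3, 258]}
{'alpha': [3, 7], 'beta': [3, 1, 3, 258], 'gamma': [13, 10]}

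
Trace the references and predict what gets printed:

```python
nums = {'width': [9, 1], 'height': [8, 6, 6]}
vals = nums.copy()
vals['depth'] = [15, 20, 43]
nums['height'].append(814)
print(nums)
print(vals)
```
{'width': [9, 1], 'height': [8, 6, 6, 814]}
{'width': [9, 1], 'height': [8, 6, 6, 814], 'depth': [15, 20, 43]}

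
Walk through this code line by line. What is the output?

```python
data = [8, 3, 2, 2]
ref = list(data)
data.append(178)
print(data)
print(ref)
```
[8, 3, 2, 2, 178]
[8, 3, 2, 2]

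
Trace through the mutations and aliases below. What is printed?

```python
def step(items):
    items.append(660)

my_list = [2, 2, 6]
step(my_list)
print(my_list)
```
[2, 2, 6, 660]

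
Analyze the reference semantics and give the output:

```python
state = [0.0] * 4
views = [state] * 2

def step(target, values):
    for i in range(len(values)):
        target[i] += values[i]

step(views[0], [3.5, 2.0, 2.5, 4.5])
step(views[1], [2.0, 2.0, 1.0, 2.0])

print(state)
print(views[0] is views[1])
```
[5.5, 4.0, 3.5, 6.5]
True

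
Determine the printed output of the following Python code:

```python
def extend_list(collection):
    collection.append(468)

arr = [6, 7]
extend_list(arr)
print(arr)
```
[6, 7, 468]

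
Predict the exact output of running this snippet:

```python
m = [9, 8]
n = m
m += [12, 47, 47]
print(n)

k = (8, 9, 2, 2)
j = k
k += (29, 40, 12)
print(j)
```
[9, 8, 12, 47, 47]
(8, 9, 2, 2)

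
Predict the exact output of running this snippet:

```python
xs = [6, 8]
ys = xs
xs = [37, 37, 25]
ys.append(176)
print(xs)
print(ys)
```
[37, 37, 25]
[6, 8, 176]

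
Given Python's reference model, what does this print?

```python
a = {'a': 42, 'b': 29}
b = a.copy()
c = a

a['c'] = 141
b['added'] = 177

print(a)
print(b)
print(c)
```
{'a': 42, 'b': 29, 'c': 141}
{'a': 42, 'b': 29, 'added': 177}
{'a': 42, 'b': 29, 'c': 141}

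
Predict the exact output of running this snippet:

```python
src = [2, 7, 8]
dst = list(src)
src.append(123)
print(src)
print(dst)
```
[2, 7, 8, 123]
[2, 7, 8]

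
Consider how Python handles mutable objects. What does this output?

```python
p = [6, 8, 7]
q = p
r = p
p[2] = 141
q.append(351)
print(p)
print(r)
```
[6, 8, 141, 351]
[6, 8, 141, 351]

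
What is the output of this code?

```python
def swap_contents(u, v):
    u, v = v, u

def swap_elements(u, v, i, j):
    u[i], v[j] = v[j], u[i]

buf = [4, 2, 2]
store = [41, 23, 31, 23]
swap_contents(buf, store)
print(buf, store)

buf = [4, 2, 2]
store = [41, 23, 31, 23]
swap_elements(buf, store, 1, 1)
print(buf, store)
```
[4, 2, 2] [41, 23, 31, 23]
[4, 23, 2] [41, 2, 31, 23]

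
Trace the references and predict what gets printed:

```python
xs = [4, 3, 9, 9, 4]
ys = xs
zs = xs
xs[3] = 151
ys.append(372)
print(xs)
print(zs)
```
[4, 3, 9, 151, 4, 372]
[4, 3, 9, 151, 4, 372]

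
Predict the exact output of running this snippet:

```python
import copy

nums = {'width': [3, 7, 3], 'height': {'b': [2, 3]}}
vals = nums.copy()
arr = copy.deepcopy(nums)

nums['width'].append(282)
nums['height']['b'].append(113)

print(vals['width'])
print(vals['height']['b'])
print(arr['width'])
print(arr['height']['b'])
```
[3, 7, 3, 282]
[2, 3, 113]
[3, 7, 3]
[2, 3]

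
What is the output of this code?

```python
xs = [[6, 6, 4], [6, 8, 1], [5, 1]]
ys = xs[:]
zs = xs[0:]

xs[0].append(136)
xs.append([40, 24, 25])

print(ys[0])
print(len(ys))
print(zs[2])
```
[6, 6, 4, 136]
3
[5, 1]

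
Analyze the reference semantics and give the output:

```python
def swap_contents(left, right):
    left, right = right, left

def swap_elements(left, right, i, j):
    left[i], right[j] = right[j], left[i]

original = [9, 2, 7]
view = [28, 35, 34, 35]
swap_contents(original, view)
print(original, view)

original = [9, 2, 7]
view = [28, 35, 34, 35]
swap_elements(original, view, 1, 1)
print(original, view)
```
[9, 2, 7] [28, 35, 34, 35]
[9, 35, 7] [28, 2, 34, 35]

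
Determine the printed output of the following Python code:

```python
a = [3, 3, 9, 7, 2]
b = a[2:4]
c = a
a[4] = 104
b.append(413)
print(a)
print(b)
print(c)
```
[3, 3, 9, 7, 104]
[9, 7, 413]
[3, 3, 9, 7, 104]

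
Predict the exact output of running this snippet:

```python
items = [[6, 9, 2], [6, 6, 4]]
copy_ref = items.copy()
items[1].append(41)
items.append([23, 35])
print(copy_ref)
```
[[6, 9, 2], [6, 6, 4, 41]]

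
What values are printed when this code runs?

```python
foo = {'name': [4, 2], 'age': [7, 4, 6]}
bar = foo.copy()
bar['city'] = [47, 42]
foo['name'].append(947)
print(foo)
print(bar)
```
{'name': [4, 2, 947], 'age': [7, 4, 6]}
{'name': [4, 2, 947], 'age': [7, 4, 6], 'city': [47, 42]}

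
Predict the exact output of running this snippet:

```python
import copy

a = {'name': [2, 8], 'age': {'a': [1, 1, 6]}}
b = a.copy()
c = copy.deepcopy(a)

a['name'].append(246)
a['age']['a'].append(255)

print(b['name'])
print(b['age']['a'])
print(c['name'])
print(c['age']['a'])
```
[2, 8, 246]
[1, 1, 6, 255]
[2, 8]
[1, 1, 6]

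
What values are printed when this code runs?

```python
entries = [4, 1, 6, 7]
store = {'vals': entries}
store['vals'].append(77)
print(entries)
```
[4, 1, 6, 7, 77]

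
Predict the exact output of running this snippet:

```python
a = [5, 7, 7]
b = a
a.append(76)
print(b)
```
[5, 7, 7, 76]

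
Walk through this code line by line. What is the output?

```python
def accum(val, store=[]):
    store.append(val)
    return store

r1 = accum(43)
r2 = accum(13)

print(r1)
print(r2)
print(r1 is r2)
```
[43, 13]
[43, 13]
True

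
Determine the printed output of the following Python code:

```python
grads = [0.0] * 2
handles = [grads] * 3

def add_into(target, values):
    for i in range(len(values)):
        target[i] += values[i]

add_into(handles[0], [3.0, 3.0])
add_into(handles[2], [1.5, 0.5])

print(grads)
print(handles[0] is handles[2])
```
[4.5, 3.5]
True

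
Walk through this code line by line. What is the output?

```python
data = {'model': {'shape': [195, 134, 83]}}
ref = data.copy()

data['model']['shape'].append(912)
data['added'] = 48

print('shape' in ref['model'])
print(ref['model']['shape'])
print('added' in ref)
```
True
[195, 134, 83, 912]
False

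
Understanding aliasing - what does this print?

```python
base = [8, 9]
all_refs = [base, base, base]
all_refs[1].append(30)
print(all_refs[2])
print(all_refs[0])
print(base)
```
[8, 9, 30]
[8, 9, 30]
[8, 9, 30]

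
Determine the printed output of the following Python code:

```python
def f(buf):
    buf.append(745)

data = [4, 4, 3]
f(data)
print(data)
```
[4, 4, 3, 745]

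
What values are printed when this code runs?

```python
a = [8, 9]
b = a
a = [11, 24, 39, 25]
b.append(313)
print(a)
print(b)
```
[11, 24, 39, 25]
[8, 9, 313]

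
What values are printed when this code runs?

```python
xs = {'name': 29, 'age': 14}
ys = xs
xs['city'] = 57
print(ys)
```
{'name': 29, 'age': 14, 'city': 57}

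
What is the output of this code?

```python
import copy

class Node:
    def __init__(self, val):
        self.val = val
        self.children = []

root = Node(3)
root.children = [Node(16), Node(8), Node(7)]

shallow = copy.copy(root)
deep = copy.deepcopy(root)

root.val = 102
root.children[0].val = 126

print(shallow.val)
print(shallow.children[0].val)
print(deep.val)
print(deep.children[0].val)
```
3
126
3
16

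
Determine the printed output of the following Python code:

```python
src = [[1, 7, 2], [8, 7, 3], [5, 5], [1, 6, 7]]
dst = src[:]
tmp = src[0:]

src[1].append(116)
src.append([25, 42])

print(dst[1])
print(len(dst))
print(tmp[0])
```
[8, 7, 3, 116]
4
[1, 7, 2]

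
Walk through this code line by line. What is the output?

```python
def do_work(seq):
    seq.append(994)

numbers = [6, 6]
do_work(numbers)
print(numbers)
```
[6, 6, 994]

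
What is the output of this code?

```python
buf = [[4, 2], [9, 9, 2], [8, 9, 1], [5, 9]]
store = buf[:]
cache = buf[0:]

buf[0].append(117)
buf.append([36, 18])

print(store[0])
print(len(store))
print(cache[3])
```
[4, 2, 117]
4
[5, 9]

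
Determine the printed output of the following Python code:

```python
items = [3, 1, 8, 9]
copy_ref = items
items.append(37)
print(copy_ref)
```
[3, 1, 8, 9, 37]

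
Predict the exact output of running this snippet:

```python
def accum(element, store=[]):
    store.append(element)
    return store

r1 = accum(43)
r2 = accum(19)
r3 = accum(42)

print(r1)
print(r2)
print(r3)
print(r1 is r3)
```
[43, 19, 42]
[43, 19, 42]
[43, 19, 42]
True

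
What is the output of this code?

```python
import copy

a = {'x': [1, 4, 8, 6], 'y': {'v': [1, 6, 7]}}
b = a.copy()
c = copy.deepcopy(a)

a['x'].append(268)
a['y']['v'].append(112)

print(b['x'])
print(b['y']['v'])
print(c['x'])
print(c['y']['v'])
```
[1, 4, 8, 6, 268]
[1, 6, 7, 112]
[1, 4, 8, 6]
[1, 6, 7]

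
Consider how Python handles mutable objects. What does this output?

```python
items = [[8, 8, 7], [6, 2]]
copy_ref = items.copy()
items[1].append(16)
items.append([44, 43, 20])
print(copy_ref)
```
[[8, 8, 7], [6, 2, 16]]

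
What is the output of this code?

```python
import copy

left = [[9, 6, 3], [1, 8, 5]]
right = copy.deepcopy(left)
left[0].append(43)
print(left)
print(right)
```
[[9, 6, 3, 43], [1, 8, 5]]
[[9, 6, 3], [1, 8, 5]]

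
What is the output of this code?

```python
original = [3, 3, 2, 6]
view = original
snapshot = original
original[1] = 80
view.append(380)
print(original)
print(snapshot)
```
[3, 80, 2, 6, 380]
[3, 80, 2, 6, 380]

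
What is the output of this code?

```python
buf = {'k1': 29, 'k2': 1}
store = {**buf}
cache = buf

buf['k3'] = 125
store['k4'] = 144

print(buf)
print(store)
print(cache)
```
{'k1': 29, 'k2': 1, 'k3': 125}
{'k1': 29, 'k2': 1, 'k4': 144}
{'k1': 29, 'k2': 1, 'k3': 125}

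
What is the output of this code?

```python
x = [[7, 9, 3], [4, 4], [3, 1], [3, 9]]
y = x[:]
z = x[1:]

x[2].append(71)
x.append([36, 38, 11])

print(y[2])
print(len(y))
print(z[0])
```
[3, 1, 71]
4
[4, 4]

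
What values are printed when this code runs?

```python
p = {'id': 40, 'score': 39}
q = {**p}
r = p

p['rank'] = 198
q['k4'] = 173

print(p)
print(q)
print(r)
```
{'id': 40, 'score': 39, 'rank': 198}
{'id': 40, 'score': 39, 'k4': 173}
{'id': 40, 'score': 39, 'rank': 198}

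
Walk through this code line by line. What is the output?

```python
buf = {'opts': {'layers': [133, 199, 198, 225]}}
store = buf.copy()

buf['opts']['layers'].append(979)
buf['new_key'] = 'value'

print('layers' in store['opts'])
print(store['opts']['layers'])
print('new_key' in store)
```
True
[133, 199, 198, 225, 979]
False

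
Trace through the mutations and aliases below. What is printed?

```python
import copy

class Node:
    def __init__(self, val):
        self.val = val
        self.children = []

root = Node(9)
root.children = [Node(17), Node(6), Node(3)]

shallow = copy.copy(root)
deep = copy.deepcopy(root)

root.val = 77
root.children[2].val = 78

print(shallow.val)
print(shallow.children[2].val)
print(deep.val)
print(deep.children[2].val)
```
9
78
9
3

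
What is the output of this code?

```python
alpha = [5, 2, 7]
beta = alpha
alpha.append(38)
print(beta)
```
[5, 2, 7, 38]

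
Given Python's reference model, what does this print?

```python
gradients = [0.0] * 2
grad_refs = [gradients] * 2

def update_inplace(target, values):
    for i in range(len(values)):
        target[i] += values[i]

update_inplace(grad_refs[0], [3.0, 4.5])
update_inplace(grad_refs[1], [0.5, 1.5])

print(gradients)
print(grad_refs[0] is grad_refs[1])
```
[3.5, 6.0]
True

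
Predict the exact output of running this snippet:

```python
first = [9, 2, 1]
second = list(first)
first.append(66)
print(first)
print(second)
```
[9, 2, 1, 66]
[9, 2, 1]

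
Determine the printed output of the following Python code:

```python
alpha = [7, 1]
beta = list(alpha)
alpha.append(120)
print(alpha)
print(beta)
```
[7, 1, 120]
[7, 1]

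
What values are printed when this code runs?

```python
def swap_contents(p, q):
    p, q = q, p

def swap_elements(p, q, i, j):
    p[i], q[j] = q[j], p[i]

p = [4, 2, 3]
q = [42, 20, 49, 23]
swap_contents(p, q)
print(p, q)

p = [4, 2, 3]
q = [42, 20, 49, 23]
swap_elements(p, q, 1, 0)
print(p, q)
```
[4, 2, 3] [42, 20, 49, 23]
[4, 42, 3] [2, 20, 49, 23]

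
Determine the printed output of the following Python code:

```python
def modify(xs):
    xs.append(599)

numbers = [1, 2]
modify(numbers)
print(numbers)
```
[1, 2, 599]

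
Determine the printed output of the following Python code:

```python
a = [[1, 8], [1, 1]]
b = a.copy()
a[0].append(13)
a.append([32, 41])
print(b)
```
[[1, 8, 13], [1, 1]]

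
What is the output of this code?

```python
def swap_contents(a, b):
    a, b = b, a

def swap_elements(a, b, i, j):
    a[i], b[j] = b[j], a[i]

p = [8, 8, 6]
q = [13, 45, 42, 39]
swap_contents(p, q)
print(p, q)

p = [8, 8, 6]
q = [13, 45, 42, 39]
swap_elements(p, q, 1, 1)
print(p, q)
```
[8, 8, 6] [13, 45, 42, 39]
[8, 45, 6] [13, 8, 42, 39]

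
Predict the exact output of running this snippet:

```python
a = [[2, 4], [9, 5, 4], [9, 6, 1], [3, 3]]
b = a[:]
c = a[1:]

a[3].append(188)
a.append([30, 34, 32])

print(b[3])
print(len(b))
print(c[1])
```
[3, 3, 188]
4
[9, 6, 1]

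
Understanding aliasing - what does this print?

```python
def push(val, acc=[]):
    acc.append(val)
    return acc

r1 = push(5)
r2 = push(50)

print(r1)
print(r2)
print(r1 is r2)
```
[5, 50]
[5, 50]
True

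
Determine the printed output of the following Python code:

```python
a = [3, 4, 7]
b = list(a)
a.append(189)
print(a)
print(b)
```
[3, 4, 7, 189]
[3, 4, 7]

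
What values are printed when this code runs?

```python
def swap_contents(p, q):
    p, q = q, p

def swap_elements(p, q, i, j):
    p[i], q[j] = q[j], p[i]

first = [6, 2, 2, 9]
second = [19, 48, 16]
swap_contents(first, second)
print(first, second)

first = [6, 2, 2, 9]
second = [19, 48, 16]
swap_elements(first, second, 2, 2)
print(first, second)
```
[6, 2, 2, 9] [19, 48, 16]
[6, 2, 16, 9] [19, 48, 2]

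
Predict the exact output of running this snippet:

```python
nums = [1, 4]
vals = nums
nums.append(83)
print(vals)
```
[1, 4, 83]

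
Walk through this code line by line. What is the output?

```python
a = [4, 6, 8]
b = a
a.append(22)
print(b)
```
[4, 6, 8, 22]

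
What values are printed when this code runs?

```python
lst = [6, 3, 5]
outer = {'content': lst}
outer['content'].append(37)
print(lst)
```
[6, 3, 5, 37]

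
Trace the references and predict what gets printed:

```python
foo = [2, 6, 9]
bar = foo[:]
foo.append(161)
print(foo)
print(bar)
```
[2, 6, 9, 161]
[2, 6, 9]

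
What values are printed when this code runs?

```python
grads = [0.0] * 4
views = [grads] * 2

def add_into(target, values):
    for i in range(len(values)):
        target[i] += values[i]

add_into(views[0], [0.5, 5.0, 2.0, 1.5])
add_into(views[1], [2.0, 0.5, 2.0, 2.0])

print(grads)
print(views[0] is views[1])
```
[2.5, 5.5, 4.0, 3.5]
True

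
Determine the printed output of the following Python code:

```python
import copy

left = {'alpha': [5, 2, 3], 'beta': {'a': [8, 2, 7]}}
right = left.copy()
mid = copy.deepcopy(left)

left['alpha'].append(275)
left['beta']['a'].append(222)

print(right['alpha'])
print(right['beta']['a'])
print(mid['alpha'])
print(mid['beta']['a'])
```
[5, 2, 3, 275]
[8, 2, 7, 222]
[5, 2, 3]
[8, 2, 7]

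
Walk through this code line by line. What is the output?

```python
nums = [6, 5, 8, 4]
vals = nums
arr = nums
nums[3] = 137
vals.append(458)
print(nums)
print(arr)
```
[6, 5, 8, 137, 458]
[6, 5, 8, 137, 458]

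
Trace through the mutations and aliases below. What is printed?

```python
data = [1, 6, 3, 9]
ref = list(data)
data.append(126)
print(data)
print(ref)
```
[1, 6, 3, 9, 126]
[1, 6, 3, 9]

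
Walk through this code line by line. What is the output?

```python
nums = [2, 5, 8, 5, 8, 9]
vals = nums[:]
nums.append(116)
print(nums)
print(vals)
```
[2, 5, 8, 5, 8, 9, 116]
[2, 5, 8, 5, 8, 9]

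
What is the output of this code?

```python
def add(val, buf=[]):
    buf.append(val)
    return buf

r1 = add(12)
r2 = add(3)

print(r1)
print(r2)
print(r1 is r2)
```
[12, 3]
[12, 3]
True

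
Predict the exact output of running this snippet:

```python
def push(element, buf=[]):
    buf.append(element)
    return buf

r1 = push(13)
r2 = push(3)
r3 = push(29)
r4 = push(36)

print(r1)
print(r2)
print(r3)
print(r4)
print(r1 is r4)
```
[13, 3, 29, 36]
[13, 3, 29, 36]
[13, 3, 29, 36]
[13, 3, 29, 36]
True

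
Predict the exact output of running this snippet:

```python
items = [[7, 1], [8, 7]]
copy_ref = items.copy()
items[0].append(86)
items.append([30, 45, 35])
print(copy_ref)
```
[[7, 1, 86], [8, 7]]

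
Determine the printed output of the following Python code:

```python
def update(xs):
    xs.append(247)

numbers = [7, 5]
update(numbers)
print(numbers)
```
[7, 5, 247]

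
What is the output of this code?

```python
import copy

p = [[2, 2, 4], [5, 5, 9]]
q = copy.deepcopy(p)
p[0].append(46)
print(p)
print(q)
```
[[2, 2, 4, 46], [5, 5, 9]]
[[2, 2, 4], [5, 5, 9]]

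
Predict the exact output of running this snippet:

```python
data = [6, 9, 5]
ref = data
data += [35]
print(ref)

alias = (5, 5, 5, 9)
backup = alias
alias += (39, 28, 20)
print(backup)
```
[6, 9, 5, 35]
(5, 5, 5, 9)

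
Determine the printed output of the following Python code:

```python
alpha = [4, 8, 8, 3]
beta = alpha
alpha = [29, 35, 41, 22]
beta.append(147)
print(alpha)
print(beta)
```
[29, 35, 41, 22]
[4, 8, 8, 3, 147]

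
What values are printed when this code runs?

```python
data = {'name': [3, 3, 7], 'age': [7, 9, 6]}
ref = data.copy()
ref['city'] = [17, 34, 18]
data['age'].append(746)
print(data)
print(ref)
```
{'name': [3, 3, 7], 'age': [7, 9, 6, 746]}
{'name': [3, 3, 7], 'age': [7, 9, 6, 746], 'city': [17, 34, 18]}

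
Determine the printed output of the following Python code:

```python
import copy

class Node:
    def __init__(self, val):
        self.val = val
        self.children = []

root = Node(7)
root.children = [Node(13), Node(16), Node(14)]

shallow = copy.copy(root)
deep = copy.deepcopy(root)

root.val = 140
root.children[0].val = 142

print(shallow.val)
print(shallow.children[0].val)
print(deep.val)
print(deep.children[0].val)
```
7
142
7
13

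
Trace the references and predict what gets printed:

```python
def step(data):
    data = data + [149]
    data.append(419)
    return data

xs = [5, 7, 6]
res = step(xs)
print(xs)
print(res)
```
[5, 7, 6]
[5, 7, 6, 149, 419]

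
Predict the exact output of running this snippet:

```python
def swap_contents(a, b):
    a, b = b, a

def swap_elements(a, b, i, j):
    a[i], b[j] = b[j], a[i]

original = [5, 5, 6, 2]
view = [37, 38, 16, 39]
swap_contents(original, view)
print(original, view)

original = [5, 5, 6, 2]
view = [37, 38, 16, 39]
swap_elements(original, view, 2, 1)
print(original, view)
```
[5, 5, 6, 2] [37, 38, 16, 39]
[5, 5, 38, 2] [37, 6, 16, 39]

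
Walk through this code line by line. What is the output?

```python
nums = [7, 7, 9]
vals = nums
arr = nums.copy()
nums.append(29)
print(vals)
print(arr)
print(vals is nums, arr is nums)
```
[7, 7, 9, 29]
[7, 7, 9]
True False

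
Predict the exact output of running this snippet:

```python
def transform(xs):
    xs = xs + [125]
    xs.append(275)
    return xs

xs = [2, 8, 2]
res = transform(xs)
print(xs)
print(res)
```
[2, 8, 2]
[2, 8, 2, 125, 275]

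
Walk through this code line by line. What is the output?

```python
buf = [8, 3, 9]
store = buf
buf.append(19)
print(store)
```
[8, 3, 9, 19]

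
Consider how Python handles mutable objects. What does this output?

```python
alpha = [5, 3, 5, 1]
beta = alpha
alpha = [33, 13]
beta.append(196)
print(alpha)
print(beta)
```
[33, 13]
[5, 3, 5, 1, 196]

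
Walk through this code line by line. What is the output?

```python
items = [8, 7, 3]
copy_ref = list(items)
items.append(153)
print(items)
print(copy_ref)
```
[8, 7, 3, 153]
[8, 7, 3]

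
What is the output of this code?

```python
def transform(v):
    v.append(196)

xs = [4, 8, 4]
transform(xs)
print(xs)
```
[4, 8, 4, 196]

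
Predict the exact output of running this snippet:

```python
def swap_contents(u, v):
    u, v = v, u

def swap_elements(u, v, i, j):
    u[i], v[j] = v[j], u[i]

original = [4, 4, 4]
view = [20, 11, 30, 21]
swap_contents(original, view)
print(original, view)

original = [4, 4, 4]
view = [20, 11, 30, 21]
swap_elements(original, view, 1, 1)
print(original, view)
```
[4, 4, 4] [20, 11, 30, 21]
[4, 11, 4] [20, 4, 30, 21]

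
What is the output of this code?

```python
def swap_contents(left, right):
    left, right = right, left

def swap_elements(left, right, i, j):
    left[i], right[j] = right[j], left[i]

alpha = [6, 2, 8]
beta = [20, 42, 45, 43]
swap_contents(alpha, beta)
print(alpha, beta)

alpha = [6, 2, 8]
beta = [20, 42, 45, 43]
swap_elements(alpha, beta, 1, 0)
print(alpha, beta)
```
[6, 2, 8] [20, 42, 45, 43]
[6, 20, 8] [2, 42, 45, 43]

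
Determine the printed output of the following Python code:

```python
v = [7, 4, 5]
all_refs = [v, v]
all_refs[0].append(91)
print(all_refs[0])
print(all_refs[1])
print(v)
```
[7, 4, 5, 91]
[7, 4, 5, 91]
[7, 4, 5, 91]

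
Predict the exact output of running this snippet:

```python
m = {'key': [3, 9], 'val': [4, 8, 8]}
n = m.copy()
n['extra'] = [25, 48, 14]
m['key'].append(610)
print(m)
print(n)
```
{'key': [3, 9, 610], 'val': [4, 8, 8]}
{'key': [3, 9, 610], 'val': [4, 8, 8], 'extra': [25, 48, 14]}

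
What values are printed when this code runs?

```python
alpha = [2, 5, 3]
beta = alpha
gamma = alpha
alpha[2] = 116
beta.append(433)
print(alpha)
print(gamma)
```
[2, 5, 116, 433]
[2, 5, 116, 433]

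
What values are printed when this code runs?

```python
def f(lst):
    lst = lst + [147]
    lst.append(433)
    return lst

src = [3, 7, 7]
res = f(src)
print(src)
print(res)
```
[3, 7, 7]
[3, 7, 7, 147, 433]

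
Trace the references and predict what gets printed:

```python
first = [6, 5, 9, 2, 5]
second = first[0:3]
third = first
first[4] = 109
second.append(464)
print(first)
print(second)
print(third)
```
[6, 5, 9, 2, 109]
[6, 5, 9, 464]
[6, 5, 9, 2, 109]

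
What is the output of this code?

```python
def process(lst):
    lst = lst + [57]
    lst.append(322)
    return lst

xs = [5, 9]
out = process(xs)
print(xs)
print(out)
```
[5, 9]
[5, 9, 57, 322]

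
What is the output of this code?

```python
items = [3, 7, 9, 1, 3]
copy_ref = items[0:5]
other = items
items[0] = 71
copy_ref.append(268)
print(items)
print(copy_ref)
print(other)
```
[71, 7, 9, 1, 3]
[3, 7, 9, 1, 3, 268]
[71, 7, 9, 1, 3]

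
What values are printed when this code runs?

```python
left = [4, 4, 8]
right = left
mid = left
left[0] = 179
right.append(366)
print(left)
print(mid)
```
[179, 4, 8, 366]
[179, 4, 8, 366]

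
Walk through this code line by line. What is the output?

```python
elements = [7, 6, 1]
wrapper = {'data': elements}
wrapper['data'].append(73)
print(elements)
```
[7, 6, 1, 73]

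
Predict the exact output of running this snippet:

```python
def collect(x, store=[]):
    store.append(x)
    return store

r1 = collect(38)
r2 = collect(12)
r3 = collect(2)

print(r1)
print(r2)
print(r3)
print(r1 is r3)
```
[38, 12, 2]
[38, 12, 2]
[38, 12, 2]
True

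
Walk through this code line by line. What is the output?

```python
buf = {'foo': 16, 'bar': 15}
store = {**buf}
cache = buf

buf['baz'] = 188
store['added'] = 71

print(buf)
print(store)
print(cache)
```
{'foo': 16, 'bar': 15, 'baz': 188}
{'foo': 16, 'bar': 15, 'added': 71}
{'foo': 16, 'bar': 15, 'baz': 188}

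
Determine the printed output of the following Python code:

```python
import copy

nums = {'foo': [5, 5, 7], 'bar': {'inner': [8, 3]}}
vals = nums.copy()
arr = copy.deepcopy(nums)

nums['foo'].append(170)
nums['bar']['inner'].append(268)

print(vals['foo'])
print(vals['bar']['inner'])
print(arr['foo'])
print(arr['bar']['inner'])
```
[5, 5, 7, 170]
[8, 3, 268]
[5, 5, 7]
[8, 3]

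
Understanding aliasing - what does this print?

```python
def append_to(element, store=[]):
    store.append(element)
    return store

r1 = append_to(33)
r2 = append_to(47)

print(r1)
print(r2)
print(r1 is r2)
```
[33, 47]
[33, 47]
True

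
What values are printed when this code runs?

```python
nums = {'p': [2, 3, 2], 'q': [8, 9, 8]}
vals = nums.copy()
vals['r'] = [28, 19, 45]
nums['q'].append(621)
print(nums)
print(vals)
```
{'p': [2, 3, 2], 'q': [8, 9, 8, 621]}
{'p': [2, 3, 2], 'q': [8, 9, 8, 621], 'r': [28, 19, 45]}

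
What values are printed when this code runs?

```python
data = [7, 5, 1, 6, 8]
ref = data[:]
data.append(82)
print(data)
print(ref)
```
[7, 5, 1, 6, 8, 82]
[7, 5, 1, 6, 8]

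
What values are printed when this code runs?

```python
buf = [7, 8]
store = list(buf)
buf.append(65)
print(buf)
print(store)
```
[7, 8, 65]
[7, 8]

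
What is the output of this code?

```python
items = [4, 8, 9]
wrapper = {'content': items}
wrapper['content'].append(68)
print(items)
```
[4, 8, 9, 68]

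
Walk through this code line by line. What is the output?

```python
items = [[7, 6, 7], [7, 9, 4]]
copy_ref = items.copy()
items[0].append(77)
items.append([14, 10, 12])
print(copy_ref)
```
[[7, 6, 7, 77], [7, 9, 4]]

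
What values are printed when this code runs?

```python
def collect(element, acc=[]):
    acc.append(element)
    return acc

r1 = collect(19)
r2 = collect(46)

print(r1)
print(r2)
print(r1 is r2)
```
[19, 46]
[19, 46]
True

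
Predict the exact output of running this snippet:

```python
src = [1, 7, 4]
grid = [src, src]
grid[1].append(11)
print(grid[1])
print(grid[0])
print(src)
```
[1, 7, 4, 11]
[1, 7, 4, 11]
[1, 7, 4, 11]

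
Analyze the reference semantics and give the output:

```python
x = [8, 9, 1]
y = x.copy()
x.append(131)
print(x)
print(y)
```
[8, 9, 1, 131]
[8, 9, 1]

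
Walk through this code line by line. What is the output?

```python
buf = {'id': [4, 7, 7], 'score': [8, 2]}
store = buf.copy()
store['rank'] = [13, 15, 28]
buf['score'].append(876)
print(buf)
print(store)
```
{'id': [4, 7, 7], 'score': [8, 2, 876]}
{'id': [4, 7, 7], 'score': [8, 2, 876], 'rank': [13, 15, 28]}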